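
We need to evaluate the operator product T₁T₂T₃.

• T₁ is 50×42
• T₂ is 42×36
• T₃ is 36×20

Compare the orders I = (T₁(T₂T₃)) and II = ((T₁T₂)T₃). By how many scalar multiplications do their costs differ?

39360

Order I = (T₁(T₂T₃)): (T₂T₃): 42×36 by 36×20 → 42×20, cost 42·36·20 = 30240; (T₁(T₂T₃)): 50×42 by 42×20 → 50×20, cost 50·42·20 = 42000; cumulative 72240. Total 72240.
Order II = ((T₁T₂)T₃): (T₁T₂): 50×42 by 42×36 → 50×36, cost 50·42·36 = 75600; ((T₁T₂)T₃): 50×36 by 36×20 → 50×20, cost 50·36·20 = 36000; cumulative 111600. Total 111600.
Difference: |72240 − 111600| = 39360.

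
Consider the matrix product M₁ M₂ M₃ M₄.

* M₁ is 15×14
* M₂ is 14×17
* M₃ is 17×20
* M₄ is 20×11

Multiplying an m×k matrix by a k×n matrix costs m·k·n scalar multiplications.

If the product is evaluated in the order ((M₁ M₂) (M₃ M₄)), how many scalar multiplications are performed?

(M₁ M₂): 15×14 by 14×17 → 15×17, cost 15·14·17 = 3570
(M₃ M₄): 17×20 by 20×11 → 17×11, cost 17·20·11 = 3740
((M₁ M₂) (M₃ M₄)): 15×17 by 17×11 → 15×11, cost 15·17·11 = 2805; cumulative 10115
Total: 10115 scalar multiplications.

10115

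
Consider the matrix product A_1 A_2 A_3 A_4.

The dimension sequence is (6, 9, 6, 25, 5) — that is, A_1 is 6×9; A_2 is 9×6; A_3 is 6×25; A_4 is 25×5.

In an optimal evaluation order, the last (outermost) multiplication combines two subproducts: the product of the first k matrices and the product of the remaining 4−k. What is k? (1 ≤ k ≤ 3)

Adjacent pairs: A_1A_2 = 6·9·6 = 324; A_2A_3 = 9·6·25 = 1350; A_3A_4 = 6·25·5 = 750.
Length 3: A_1..A_3: k=1: 0+1350+6·9·25=2700; k=2: 324+0+6·6·25=1224 → min 1224 | A_2..A_4: k=2: 0+750+9·6·5=1020; k=3: 1350+0+9·25·5=2475 → min 1020.
Top-level splits: k=1: (A_1..A_1)·(A_2..A_4) → 0+1020+6·9·5 = 1290; k=2: (A_1..A_2)·(A_3..A_4) → 324+750+6·6·5 = 1254; k=3: (A_1..A_3)·(A_4..A_4) → 1224+0+6·25·5 = 1974.
Best split is after A_2, i.e. k = 2.

2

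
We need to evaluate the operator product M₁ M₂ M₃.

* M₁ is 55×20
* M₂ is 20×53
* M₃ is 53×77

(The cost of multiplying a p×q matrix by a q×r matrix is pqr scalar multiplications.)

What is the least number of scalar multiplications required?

Order (M₁ (M₂ M₃)): (M₂ M₃): 20×53 by 53×77 → 20×77, cost 20·53·77 = 81620; (M₁ (M₂ M₃)): 55×20 by 20×77 → 55×77, cost 55·20·77 = 84700; cumulative 166320. Total 166320.
Order ((M₁ M₂) M₃): (M₁ M₂): 55×20 by 20×53 → 55×53, cost 55·20·53 = 58300; ((M₁ M₂) M₃): 55×53 by 53×77 → 55×77, cost 55·53·77 = 224455; cumulative 282755. Total 282755.
Minimum: 166320.

166320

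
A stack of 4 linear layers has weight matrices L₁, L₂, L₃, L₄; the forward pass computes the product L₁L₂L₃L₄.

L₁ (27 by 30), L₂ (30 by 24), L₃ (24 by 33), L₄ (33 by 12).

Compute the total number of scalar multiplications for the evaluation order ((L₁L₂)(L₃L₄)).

36720

(L₁L₂): 27×30 by 30×24 → 27×24, cost 27·30·24 = 19440
(L₃L₄): 24×33 by 33×12 → 24×12, cost 24·33·12 = 9504
((L₁L₂)(L₃L₄)): 27×24 by 24×12 → 27×12, cost 27·24·12 = 7776; cumulative 36720
Total: 36720 scalar multiplications.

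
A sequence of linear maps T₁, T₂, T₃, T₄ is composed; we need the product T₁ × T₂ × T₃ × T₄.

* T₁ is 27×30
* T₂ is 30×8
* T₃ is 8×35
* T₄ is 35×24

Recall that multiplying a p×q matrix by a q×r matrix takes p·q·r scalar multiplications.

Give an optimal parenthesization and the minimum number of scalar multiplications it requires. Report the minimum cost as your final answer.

18384

Adjacent pairs: T₁T₂ = 27·30·8 = 6480; T₂T₃ = 30·8·35 = 8400; T₃T₄ = 8·35·24 = 6720.
Length 3: T₁..T₃: k=1: 0+8400+27·30·35=36750; k=2: 6480+0+27·8·35=14040 → min 14040 | T₂..T₄: k=2: 0+6720+30·8·24=12480; k=3: 8400+0+30·35·24=33600 → min 12480.
Length 4: T₁..T₄: k=1: 0+12480+27·30·24=31920; k=2: 6480+6720+27·8·24=18384; k=3: 14040+0+27·35·24=36720 → min 18384.
Optimal parenthesization: ((T₁ × T₂) × (T₃ × T₄)) with cost 18384.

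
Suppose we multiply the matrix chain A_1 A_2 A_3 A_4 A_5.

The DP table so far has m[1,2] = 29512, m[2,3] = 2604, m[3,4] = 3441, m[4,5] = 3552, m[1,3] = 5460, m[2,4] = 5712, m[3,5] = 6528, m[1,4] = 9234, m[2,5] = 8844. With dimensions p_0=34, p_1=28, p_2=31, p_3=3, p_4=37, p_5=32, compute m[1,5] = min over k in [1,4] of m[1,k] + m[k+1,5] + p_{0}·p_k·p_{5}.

12276

m[1,5] = min over k∈[1,4] of m[1,k]+m[k+1,5]+p_{0}·p_k·p_{5}.
k=1: 0 + 8844 + 34·28·32 = 39308; k=2: 29512 + 6528 + 34·31·32 = 69768; k=3: 5460 + 3552 + 34·3·32 = 12276; k=4: 9234 + 0 + 34·37·32 = 49490.
Minimum: 12276 at k=3.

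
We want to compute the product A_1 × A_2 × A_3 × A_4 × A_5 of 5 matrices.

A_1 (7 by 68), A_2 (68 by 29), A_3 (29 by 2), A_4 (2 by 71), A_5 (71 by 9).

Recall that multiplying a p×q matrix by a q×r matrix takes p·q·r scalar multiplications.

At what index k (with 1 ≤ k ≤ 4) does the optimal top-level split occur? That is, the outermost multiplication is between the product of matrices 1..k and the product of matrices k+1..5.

Adjacent pairs: A_1A_2 = 7·68·29 = 13804; A_2A_3 = 68·29·2 = 3944; A_3A_4 = 29·2·71 = 4118; A_4A_5 = 2·71·9 = 1278.
Length 3: A_1..A_3: k=1: 0+3944+7·68·2=4896; k=2: 13804+0+7·29·2=14210 → min 4896 | A_2..A_4: k=2: 0+4118+68·29·71=144130; k=3: 3944+0+68·2·71=13600 → min 13600 | A_3..A_5: k=3: 0+1278+29·2·9=1800; k=4: 4118+0+29·71·9=22649 → min 1800.
Length 4: A_1..A_4: k=1: 0+13600+7·68·71=47396; k=2: 13804+4118+7·29·71=32335; k=3: 4896+0+7·2·71=5890 → min 5890 | A_2..A_5: k=2: 0+1800+68·29·9=19548; k=3: 3944+1278+68·2·9=6446; k=4: 13600+0+68·71·9=57052 → min 6446.
Top-level splits: k=1: (A_1..A_1)·(A_2..A_5) → 0+6446+7·68·9 = 10730; k=2: (A_1..A_2)·(A_3..A_5) → 13804+1800+7·29·9 = 17431; k=3: (A_1..A_3)·(A_4..A_5) → 4896+1278+7·2·9 = 6300; k=4: (A_1..A_4)·(A_5..A_5) → 5890+0+7·71·9 = 10363.
Best split is after A_3, i.e. k = 3.

3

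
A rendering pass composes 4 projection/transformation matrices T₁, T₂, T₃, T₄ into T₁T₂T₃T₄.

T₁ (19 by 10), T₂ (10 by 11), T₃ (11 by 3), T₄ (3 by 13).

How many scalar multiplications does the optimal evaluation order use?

1641

Adjacent pairs: T₁T₂ = 19·10·11 = 2090; T₂T₃ = 10·11·3 = 330; T₃T₄ = 11·3·13 = 429.
Length 3: T₁..T₃: k=1: 0+330+19·10·3=900; k=2: 2090+0+19·11·3=2717 → min 900 | T₂..T₄: k=2: 0+429+10·11·13=1859; k=3: 330+0+10·3·13=720 → min 720.
Length 4: T₁..T₄: k=1: 0+720+19·10·13=3190; k=2: 2090+429+19·11·13=5236; k=3: 900+0+19·3·13=1641 → min 1641.
Optimal order: ((T₁(T₂T₃))T₄) with cost 1641.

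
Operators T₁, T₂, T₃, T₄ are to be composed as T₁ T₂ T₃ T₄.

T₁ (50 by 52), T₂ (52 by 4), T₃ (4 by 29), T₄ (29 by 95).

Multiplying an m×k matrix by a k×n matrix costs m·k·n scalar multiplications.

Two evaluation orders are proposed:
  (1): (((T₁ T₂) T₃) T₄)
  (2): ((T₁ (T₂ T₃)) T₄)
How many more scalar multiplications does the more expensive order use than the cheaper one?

65232

Order (1) = (((T₁ T₂) T₃) T₄): (T₁ T₂): 50×52 by 52×4 → 50×4, cost 50·52·4 = 10400; ((T₁ T₂) T₃): 50×4 by 4×29 → 50×29, cost 50·4·29 = 5800; cumulative 16200; (((T₁ T₂) T₃) T₄): 50×29 by 29×95 → 50×95, cost 50·29·95 = 137750; cumulative 153950. Total 153950.
Order (2) = ((T₁ (T₂ T₃)) T₄): (T₂ T₃): 52×4 by 4×29 → 52×29, cost 52·4·29 = 6032; (T₁ (T₂ T₃)): 50×52 by 52×29 → 50×29, cost 50·52·29 = 75400; cumulative 81432; ((T₁ (T₂ T₃)) T₄): 50×29 by 29×95 → 50×95, cost 50·29·95 = 137750; cumulative 219182. Total 219182.
Difference: |153950 − 219182| = 65232.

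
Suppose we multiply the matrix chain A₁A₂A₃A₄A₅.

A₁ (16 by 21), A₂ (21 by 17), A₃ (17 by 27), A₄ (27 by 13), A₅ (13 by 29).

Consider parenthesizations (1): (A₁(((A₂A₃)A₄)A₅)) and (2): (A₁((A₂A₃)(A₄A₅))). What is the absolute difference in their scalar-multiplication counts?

11334

Order (1) = (A₁(((A₂A₃)A₄)A₅)): (A₂A₃): 21×17 by 17×27 → 21×27, cost 21·17·27 = 9639; ((A₂A₃)A₄): 21×27 by 27×13 → 21×13, cost 21·27·13 = 7371; cumulative 17010; (((A₂A₃)A₄)A₅): 21×13 by 13×29 → 21×29, cost 21·13·29 = 7917; cumulative 24927; (A₁(((A₂A₃)A₄)A₅)): 16×21 by 21×29 → 16×29, cost 16·21·29 = 9744; cumulative 34671. Total 34671.
Order (2) = (A₁((A₂A₃)(A₄A₅))): (A₂A₃): 21×17 by 17×27 → 21×27, cost 21·17·27 = 9639; (A₄A₅): 27×13 by 13×29 → 27×29, cost 27·13·29 = 10179; ((A₂A₃)(A₄A₅)): 21×27 by 27×29 → 21×29, cost 21·27·29 = 16443; cumulative 36261; (A₁((A₂A₃)(A₄A₅))): 16×21 by 21×29 → 16×29, cost 16·21·29 = 9744; cumulative 46005. Total 46005.
Difference: |34671 − 46005| = 11334.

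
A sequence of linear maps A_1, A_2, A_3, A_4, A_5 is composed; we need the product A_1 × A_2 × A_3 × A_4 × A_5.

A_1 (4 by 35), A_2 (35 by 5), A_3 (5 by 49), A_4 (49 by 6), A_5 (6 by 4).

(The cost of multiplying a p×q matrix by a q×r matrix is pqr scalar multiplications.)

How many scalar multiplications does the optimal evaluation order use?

2370

Adjacent pairs: A_1A_2 = 4·35·5 = 700; A_2A_3 = 35·5·49 = 8575; A_3A_4 = 5·49·6 = 1470; A_4A_5 = 49·6·4 = 1176.
Length 3: A_1..A_3: k=1: 0+8575+4·35·49=15435; k=2: 700+0+4·5·49=1680 → min 1680 | A_2..A_4: k=2: 0+1470+35·5·6=2520; k=3: 8575+0+35·49·6=18865 → min 2520 | A_3..A_5: k=3: 0+1176+5·49·4=2156; k=4: 1470+0+5·6·4=1590 → min 1590.
Length 4: A_1..A_4: k=1: 0+2520+4·35·6=3360; k=2: 700+1470+4·5·6=2290; k=3: 1680+0+4·49·6=2856 → min 2290 | A_2..A_5: k=2: 0+1590+35·5·4=2290; k=3: 8575+1176+35·49·4=16611; k=4: 2520+0+35·6·4=3360 → min 2290.
Length 5: A_1..A_5: k=1: 0+2290+4·35·4=2850; k=2: 700+1590+4·5·4=2370; k=3: 1680+1176+4·49·4=3640; k=4: 2290+0+4·6·4=2386 → min 2370.
Optimal order: ((A_1 × A_2) × ((A_3 × A_4) × A_5)) with cost 2370.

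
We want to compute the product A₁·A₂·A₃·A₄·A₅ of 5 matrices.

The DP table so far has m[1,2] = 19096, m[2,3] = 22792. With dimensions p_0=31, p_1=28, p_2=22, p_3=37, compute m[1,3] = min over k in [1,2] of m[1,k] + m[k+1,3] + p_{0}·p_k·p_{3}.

m[1,3] = min over k∈[1,2] of m[1,k]+m[k+1,3]+p_{0}·p_k·p_{3}.
k=1: 0 + 22792 + 31·28·37 = 54908; k=2: 19096 + 0 + 31·22·37 = 44330.
Minimum: 44330 at k=2.

44330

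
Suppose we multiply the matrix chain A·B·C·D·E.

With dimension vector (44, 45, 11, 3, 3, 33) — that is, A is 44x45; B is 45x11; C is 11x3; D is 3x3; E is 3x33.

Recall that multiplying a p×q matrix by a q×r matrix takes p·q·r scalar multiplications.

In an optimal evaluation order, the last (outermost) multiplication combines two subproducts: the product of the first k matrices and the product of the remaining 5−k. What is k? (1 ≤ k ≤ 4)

4

Adjacent pairs: AB = 44·45·11 = 21780; BC = 45·11·3 = 1485; CD = 11·3·3 = 99; DE = 3·3·33 = 297.
Length 3: A..C: k=1: 0+1485+44·45·3=7425; k=2: 21780+0+44·11·3=23232 → min 7425 | B..D: k=2: 0+99+45·11·3=1584; k=3: 1485+0+45·3·3=1890 → min 1584 | C..E: k=3: 0+297+11·3·33=1386; k=4: 99+0+11·3·33=1188 → min 1188.
Length 4: A..D: k=1: 0+1584+44·45·3=7524; k=2: 21780+99+44·11·3=23331; k=3: 7425+0+44·3·3=7821 → min 7524 | B..E: k=2: 0+1188+45·11·33=17523; k=3: 1485+297+45·3·33=6237; k=4: 1584+0+45·3·33=6039 → min 6039.
Top-level splits: k=1: (A..A)·(B..E) → 0+6039+44·45·33 = 71379; k=2: (A..B)·(C..E) → 21780+1188+44·11·33 = 38940; k=3: (A..C)·(D..E) → 7425+297+44·3·33 = 12078; k=4: (A..D)·(E..E) → 7524+0+44·3·33 = 11880.
Best split is after D, i.e. k = 4.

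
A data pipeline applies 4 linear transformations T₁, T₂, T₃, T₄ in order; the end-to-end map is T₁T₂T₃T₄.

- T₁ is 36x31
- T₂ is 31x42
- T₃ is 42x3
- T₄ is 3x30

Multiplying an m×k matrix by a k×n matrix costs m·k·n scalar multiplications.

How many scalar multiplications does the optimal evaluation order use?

10494

Adjacent pairs: T₁T₂ = 36·31·42 = 46872; T₂T₃ = 31·42·3 = 3906; T₃T₄ = 42·3·30 = 3780.
Length 3: T₁..T₃: k=1: 0+3906+36·31·3=7254; k=2: 46872+0+36·42·3=51408 → min 7254 | T₂..T₄: k=2: 0+3780+31·42·30=42840; k=3: 3906+0+31·3·30=6696 → min 6696.
Length 4: T₁..T₄: k=1: 0+6696+36·31·30=40176; k=2: 46872+3780+36·42·30=96012; k=3: 7254+0+36·3·30=10494 → min 10494.
Optimal order: ((T₁(T₂T₃))T₄) with cost 10494.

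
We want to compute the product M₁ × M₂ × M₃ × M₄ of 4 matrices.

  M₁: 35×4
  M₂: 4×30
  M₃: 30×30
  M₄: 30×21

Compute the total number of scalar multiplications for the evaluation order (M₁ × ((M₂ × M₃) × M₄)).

9060

(M₂ × M₃): 4×30 by 30×30 → 4×30, cost 4·30·30 = 3600
((M₂ × M₃) × M₄): 4×30 by 30×21 → 4×21, cost 4·30·21 = 2520; cumulative 6120
(M₁ × ((M₂ × M₃) × M₄)): 35×4 by 4×21 → 35×21, cost 35·4·21 = 2940; cumulative 9060
Total: 9060 scalar multiplications.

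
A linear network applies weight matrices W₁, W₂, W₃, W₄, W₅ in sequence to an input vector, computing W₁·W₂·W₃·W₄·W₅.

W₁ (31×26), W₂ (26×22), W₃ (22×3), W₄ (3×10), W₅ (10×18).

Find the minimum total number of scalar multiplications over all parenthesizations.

6348

Adjacent pairs: W₁W₂ = 31·26·22 = 17732; W₂W₃ = 26·22·3 = 1716; W₃W₄ = 22·3·10 = 660; W₄W₅ = 3·10·18 = 540.
Length 3: W₁..W₃: k=1: 0+1716+31·26·3=4134; k=2: 17732+0+31·22·3=19778 → min 4134 | W₂..W₄: k=2: 0+660+26·22·10=6380; k=3: 1716+0+26·3·10=2496 → min 2496 | W₃..W₅: k=3: 0+540+22·3·18=1728; k=4: 660+0+22·10·18=4620 → min 1728.
Length 4: W₁..W₄: k=1: 0+2496+31·26·10=10556; k=2: 17732+660+31·22·10=25212; k=3: 4134+0+31·3·10=5064 → min 5064 | W₂..W₅: k=2: 0+1728+26·22·18=12024; k=3: 1716+540+26·3·18=3660; k=4: 2496+0+26·10·18=7176 → min 3660.
Length 5: W₁..W₅: k=1: 0+3660+31·26·18=18168; k=2: 17732+1728+31·22·18=31736; k=3: 4134+540+31·3·18=6348; k=4: 5064+0+31·10·18=10644 → min 6348.
Optimal order: ((W₁·(W₂·W₃))·(W₄·W₅)) with cost 6348.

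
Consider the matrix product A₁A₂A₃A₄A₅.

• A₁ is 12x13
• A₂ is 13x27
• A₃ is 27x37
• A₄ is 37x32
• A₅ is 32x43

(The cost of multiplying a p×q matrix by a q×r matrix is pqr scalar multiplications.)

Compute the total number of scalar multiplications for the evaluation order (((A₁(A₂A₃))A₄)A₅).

49479

(A₂A₃): 13×27 by 27×37 → 13×37, cost 13·27·37 = 12987
(A₁(A₂A₃)): 12×13 by 13×37 → 12×37, cost 12·13·37 = 5772; cumulative 18759
((A₁(A₂A₃))A₄): 12×37 by 37×32 → 12×32, cost 12·37·32 = 14208; cumulative 32967
(((A₁(A₂A₃))A₄)A₅): 12×32 by 32×43 → 12×43, cost 12·32·43 = 16512; cumulative 49479
Total: 49479 scalar multiplications.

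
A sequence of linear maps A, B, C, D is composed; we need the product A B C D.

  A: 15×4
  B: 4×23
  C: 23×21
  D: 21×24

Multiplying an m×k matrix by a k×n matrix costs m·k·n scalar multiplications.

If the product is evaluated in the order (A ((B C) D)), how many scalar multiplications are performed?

5388

(B C): 4×23 by 23×21 → 4×21, cost 4·23·21 = 1932
((B C) D): 4×21 by 21×24 → 4×24, cost 4·21·24 = 2016; cumulative 3948
(A ((B C) D)): 15×4 by 4×24 → 15×24, cost 15·4·24 = 1440; cumulative 5388
Total: 5388 scalar multiplications.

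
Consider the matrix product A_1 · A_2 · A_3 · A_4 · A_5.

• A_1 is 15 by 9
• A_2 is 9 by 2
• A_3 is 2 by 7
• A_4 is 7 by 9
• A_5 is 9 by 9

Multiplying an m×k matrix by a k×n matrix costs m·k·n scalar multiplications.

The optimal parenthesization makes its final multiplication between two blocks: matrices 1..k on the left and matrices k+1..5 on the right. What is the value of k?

Adjacent pairs: A_1A_2 = 15·9·2 = 270; A_2A_3 = 9·2·7 = 126; A_3A_4 = 2·7·9 = 126; A_4A_5 = 7·9·9 = 567.
Length 3: A_1..A_3: k=1: 0+126+15·9·7=1071; k=2: 270+0+15·2·7=480 → min 480 | A_2..A_4: k=2: 0+126+9·2·9=288; k=3: 126+0+9·7·9=693 → min 288 | A_3..A_5: k=3: 0+567+2·7·9=693; k=4: 126+0+2·9·9=288 → min 288.
Length 4: A_1..A_4: k=1: 0+288+15·9·9=1503; k=2: 270+126+15·2·9=666; k=3: 480+0+15·7·9=1425 → min 666 | A_2..A_5: k=2: 0+288+9·2·9=450; k=3: 126+567+9·7·9=1260; k=4: 288+0+9·9·9=1017 → min 450.
Top-level splits: k=1: (A_1..A_1)·(A_2..A_5) → 0+450+15·9·9 = 1665; k=2: (A_1..A_2)·(A_3..A_5) → 270+288+15·2·9 = 828; k=3: (A_1..A_3)·(A_4..A_5) → 480+567+15·7·9 = 1992; k=4: (A_1..A_4)·(A_5..A_5) → 666+0+15·9·9 = 1881.
Best split is after A_2, i.e. k = 2.

2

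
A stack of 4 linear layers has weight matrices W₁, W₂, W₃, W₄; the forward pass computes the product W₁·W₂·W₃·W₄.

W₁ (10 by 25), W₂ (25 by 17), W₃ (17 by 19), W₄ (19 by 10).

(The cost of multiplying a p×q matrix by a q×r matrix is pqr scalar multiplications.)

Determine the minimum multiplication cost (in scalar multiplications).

9180

Adjacent pairs: W₁W₂ = 10·25·17 = 4250; W₂W₃ = 25·17·19 = 8075; W₃W₄ = 17·19·10 = 3230.
Length 3: W₁..W₃: k=1: 0+8075+10·25·19=12825; k=2: 4250+0+10·17·19=7480 → min 7480 | W₂..W₄: k=2: 0+3230+25·17·10=7480; k=3: 8075+0+25·19·10=12825 → min 7480.
Length 4: W₁..W₄: k=1: 0+7480+10·25·10=9980; k=2: 4250+3230+10·17·10=9180; k=3: 7480+0+10·19·10=9380 → min 9180.
Optimal order: ((W₁·W₂)·(W₃·W₄)) with cost 9180.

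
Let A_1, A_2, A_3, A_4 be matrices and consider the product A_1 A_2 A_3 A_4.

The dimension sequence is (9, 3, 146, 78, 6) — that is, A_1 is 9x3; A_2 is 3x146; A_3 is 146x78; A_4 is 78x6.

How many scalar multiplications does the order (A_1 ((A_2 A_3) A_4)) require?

(A_2 A_3): 3×146 by 146×78 → 3×78, cost 3·146·78 = 34164
((A_2 A_3) A_4): 3×78 by 78×6 → 3×6, cost 3·78·6 = 1404; cumulative 35568
(A_1 ((A_2 A_3) A_4)): 9×3 by 3×6 → 9×6, cost 9·3·6 = 162; cumulative 35730
Total: 35730 scalar multiplications.

35730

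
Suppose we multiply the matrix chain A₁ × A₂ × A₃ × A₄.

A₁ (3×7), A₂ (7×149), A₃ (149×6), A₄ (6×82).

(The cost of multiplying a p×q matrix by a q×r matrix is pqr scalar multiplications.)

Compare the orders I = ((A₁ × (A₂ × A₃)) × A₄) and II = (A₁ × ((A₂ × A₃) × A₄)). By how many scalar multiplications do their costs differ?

Order I = ((A₁ × (A₂ × A₃)) × A₄): (A₂ × A₃): 7×149 by 149×6 → 7×6, cost 7·149·6 = 6258; (A₁ × (A₂ × A₃)): 3×7 by 7×6 → 3×6, cost 3·7·6 = 126; cumulative 6384; ((A₁ × (A₂ × A₃)) × A₄): 3×6 by 6×82 → 3×82, cost 3·6·82 = 1476; cumulative 7860. Total 7860.
Order II = (A₁ × ((A₂ × A₃) × A₄)): (A₂ × A₃): 7×149 by 149×6 → 7×6, cost 7·149·6 = 6258; ((A₂ × A₃) × A₄): 7×6 by 6×82 → 7×82, cost 7·6·82 = 3444; cumulative 9702; (A₁ × ((A₂ × A₃) × A₄)): 3×7 by 7×82 → 3×82, cost 3·7·82 = 1722; cumulative 11424. Total 11424.
Difference: |7860 − 11424| = 3564.

3564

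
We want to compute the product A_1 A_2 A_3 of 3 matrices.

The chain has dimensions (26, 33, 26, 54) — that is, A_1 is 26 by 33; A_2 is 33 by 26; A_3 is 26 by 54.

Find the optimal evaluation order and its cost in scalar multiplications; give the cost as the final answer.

58812

(A_1 (A_2 A_3)): cost 92664.
((A_1 A_2) A_3): cost 58812.
Optimal: ((A_1 A_2) A_3) with cost 58812.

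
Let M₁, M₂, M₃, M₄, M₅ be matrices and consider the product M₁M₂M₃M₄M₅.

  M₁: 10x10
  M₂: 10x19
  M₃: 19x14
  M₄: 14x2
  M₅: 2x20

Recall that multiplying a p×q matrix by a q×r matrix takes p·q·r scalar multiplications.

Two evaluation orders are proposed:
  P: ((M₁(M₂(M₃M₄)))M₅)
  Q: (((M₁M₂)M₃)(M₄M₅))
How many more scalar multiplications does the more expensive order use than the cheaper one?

6408

Order P = ((M₁(M₂(M₃M₄)))M₅): (M₃M₄): 19×14 by 14×2 → 19×2, cost 19·14·2 = 532; (M₂(M₃M₄)): 10×19 by 19×2 → 10×2, cost 10·19·2 = 380; cumulative 912; (M₁(M₂(M₃M₄))): 10×10 by 10×2 → 10×2, cost 10·10·2 = 200; cumulative 1112; ((M₁(M₂(M₃M₄)))M₅): 10×2 by 2×20 → 10×20, cost 10·2·20 = 400; cumulative 1512. Total 1512.
Order Q = (((M₁M₂)M₃)(M₄M₅)): (M₁M₂): 10×10 by 10×19 → 10×19, cost 10·10·19 = 1900; ((M₁M₂)M₃): 10×19 by 19×14 → 10×14, cost 10·19·14 = 2660; cumulative 4560; (M₄M₅): 14×2 by 2×20 → 14×20, cost 14·2·20 = 560; (((M₁M₂)M₃)(M₄M₅)): 10×14 by 14×20 → 10×20, cost 10·14·20 = 2800; cumulative 7920. Total 7920.
Difference: |1512 − 7920| = 6408.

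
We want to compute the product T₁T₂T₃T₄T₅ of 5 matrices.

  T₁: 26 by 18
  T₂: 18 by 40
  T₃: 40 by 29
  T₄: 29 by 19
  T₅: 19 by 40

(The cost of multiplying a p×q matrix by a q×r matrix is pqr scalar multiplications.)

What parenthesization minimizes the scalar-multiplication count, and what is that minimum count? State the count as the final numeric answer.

59450

Adjacent pairs: T₁T₂ = 26·18·40 = 18720; T₂T₃ = 18·40·29 = 20880; T₃T₄ = 40·29·19 = 22040; T₄T₅ = 29·19·40 = 22040.
Length 3: T₁..T₃: k=1: 0+20880+26·18·29=34452; k=2: 18720+0+26·40·29=48880 → min 34452 | T₂..T₄: k=2: 0+22040+18·40·19=35720; k=3: 20880+0+18·29·19=30798 → min 30798 | T₃..T₅: k=3: 0+22040+40·29·40=68440; k=4: 22040+0+40·19·40=52440 → min 52440.
Length 4: T₁..T₄: k=1: 0+30798+26·18·19=39690; k=2: 18720+22040+26·40·19=60520; k=3: 34452+0+26·29·19=48778 → min 39690 | T₂..T₅: k=2: 0+52440+18·40·40=81240; k=3: 20880+22040+18·29·40=63800; k=4: 30798+0+18·19·40=44478 → min 44478.
Length 5: T₁..T₅: k=1: 0+44478+26·18·40=63198; k=2: 18720+52440+26·40·40=112760; k=3: 34452+22040+26·29·40=86652; k=4: 39690+0+26·19·40=59450 → min 59450.
Optimal parenthesization: ((T₁((T₂T₃)T₄))T₅) with cost 59450.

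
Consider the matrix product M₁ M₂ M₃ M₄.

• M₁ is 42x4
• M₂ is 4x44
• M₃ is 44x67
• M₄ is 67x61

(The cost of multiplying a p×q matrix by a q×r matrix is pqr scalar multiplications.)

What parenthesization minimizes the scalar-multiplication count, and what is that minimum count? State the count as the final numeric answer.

38388

Adjacent pairs: M₁M₂ = 42·4·44 = 7392; M₂M₃ = 4·44·67 = 11792; M₃M₄ = 44·67·61 = 179828.
Length 3: M₁..M₃: k=1: 0+11792+42·4·67=23048; k=2: 7392+0+42·44·67=131208 → min 23048 | M₂..M₄: k=2: 0+179828+4·44·61=190564; k=3: 11792+0+4·67·61=28140 → min 28140.
Length 4: M₁..M₄: k=1: 0+28140+42·4·61=38388; k=2: 7392+179828+42·44·61=299948; k=3: 23048+0+42·67·61=194702 → min 38388.
Optimal parenthesization: (M₁ ((M₂ M₃) M₄)) with cost 38388.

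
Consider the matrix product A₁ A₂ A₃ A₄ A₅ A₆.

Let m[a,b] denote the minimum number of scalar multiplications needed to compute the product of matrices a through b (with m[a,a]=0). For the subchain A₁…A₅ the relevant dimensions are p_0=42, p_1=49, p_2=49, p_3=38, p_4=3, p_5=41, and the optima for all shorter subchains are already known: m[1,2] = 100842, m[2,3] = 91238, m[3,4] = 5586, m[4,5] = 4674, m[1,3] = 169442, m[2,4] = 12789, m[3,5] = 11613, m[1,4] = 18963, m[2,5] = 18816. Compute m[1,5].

m[1,5] = min over k∈[1,4] of m[1,k]+m[k+1,5]+p_{0}·p_k·p_{5}.
k=1: 0 + 18816 + 42·49·41 = 103194; k=2: 100842 + 11613 + 42·49·41 = 196833; k=3: 169442 + 4674 + 42·38·41 = 239552; k=4: 18963 + 0 + 42·3·41 = 24129.
Minimum: 24129 at k=4.

24129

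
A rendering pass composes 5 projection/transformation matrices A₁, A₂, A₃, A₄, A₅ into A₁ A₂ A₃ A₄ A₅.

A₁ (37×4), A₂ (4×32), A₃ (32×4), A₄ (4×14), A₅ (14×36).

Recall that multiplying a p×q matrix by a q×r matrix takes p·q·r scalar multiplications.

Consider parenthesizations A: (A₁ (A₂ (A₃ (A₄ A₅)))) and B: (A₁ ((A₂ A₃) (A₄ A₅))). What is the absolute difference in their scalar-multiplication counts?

8128

Order A = (A₁ (A₂ (A₃ (A₄ A₅)))): (A₄ A₅): 4×14 by 14×36 → 4×36, cost 4·14·36 = 2016; (A₃ (A₄ A₅)): 32×4 by 4×36 → 32×36, cost 32·4·36 = 4608; cumulative 6624; (A₂ (A₃ (A₄ A₅))): 4×32 by 32×36 → 4×36, cost 4·32·36 = 4608; cumulative 11232; (A₁ (A₂ (A₃ (A₄ A₅)))): 37×4 by 4×36 → 37×36, cost 37·4·36 = 5328; cumulative 16560. Total 16560.
Order B = (A₁ ((A₂ A₃) (A₄ A₅))): (A₂ A₃): 4×32 by 32×4 → 4×4, cost 4·32·4 = 512; (A₄ A₅): 4×14 by 14×36 → 4×36, cost 4·14·36 = 2016; ((A₂ A₃) (A₄ A₅)): 4×4 by 4×36 → 4×36, cost 4·4·36 = 576; cumulative 3104; (A₁ ((A₂ A₃) (A₄ A₅))): 37×4 by 4×36 → 37×36, cost 37·4·36 = 5328; cumulative 8432. Total 8432.
Difference: |16560 − 8432| = 8128.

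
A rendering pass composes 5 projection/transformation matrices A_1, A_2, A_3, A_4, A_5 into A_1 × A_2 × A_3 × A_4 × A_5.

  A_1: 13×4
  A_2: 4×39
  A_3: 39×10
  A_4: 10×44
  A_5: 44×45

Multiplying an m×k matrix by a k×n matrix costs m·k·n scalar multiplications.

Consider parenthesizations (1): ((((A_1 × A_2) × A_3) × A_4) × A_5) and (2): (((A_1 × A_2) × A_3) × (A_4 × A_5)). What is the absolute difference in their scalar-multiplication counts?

Order (1) = ((((A_1 × A_2) × A_3) × A_4) × A_5): (A_1 × A_2): 13×4 by 4×39 → 13×39, cost 13·4·39 = 2028; ((A_1 × A_2) × A_3): 13×39 by 39×10 → 13×10, cost 13·39·10 = 5070; cumulative 7098; (((A_1 × A_2) × A_3) × A_4): 13×10 by 10×44 → 13×44, cost 13·10·44 = 5720; cumulative 12818; ((((A_1 × A_2) × A_3) × A_4) × A_5): 13×44 by 44×45 → 13×45, cost 13·44·45 = 25740; cumulative 38558. Total 38558.
Order (2) = (((A_1 × A_2) × A_3) × (A_4 × A_5)): (A_1 × A_2): 13×4 by 4×39 → 13×39, cost 13·4·39 = 2028; ((A_1 × A_2) × A_3): 13×39 by 39×10 → 13×10, cost 13·39·10 = 5070; cumulative 7098; (A_4 × A_5): 10×44 by 44×45 → 10×45, cost 10·44·45 = 19800; (((A_1 × A_2) × A_3) × (A_4 × A_5)): 13×10 by 10×45 → 13×45, cost 13·10·45 = 5850; cumulative 32748. Total 32748.
Difference: |38558 − 32748| = 5810.

5810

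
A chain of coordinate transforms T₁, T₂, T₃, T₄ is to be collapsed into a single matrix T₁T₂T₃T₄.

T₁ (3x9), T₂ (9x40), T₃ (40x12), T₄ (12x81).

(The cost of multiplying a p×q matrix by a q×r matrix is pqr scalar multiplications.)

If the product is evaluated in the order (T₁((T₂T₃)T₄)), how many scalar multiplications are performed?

(T₂T₃): 9×40 by 40×12 → 9×12, cost 9·40·12 = 4320
((T₂T₃)T₄): 9×12 by 12×81 → 9×81, cost 9·12·81 = 8748; cumulative 13068
(T₁((T₂T₃)T₄)): 3×9 by 9×81 → 3×81, cost 3·9·81 = 2187; cumulative 15255
Total: 15255 scalar multiplications.

15255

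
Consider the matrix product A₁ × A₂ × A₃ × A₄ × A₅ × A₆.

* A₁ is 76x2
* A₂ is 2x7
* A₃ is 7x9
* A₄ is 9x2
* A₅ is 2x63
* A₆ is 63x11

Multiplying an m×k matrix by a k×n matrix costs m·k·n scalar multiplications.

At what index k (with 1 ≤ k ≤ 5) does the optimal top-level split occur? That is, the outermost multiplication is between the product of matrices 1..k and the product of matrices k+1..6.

1

Adjacent pairs: A₁A₂ = 76·2·7 = 1064; A₂A₃ = 2·7·9 = 126; A₃A₄ = 7·9·2 = 126; A₄A₅ = 9·2·63 = 1134; A₅A₆ = 2·63·11 = 1386.
Length 3: A₁..A₃: k=1: 0+126+76·2·9=1494; k=2: 1064+0+76·7·9=5852 → min 1494 | A₂..A₄: k=2: 0+126+2·7·2=154; k=3: 126+0+2·9·2=162 → min 154 | A₃..A₅: k=3: 0+1134+7·9·63=5103; k=4: 126+0+7·2·63=1008 → min 1008 | A₄..A₆: k=4: 0+1386+9·2·11=1584; k=5: 1134+0+9·63·11=7371 → min 1584.
Length 4: A₁..A₄: k=1: 0+154+76·2·2=458; k=2: 1064+126+76·7·2=2254; k=3: 1494+0+76·9·2=2862 → min 458 | A₂..A₅: k=2: 0+1008+2·7·63=1890; k=3: 126+1134+2·9·63=2394; k=4: 154+0+2·2·63=406 → min 406 | A₃..A₆: k=3: 0+1584+7·9·11=2277; k=4: 126+1386+7·2·11=1666; k=5: 1008+0+7·63·11=5859 → min 1666.
Length 5: A₁..A₅: k=1: 0+406+76·2·63=9982; k=2: 1064+1008+76·7·63=35588; k=3: 1494+1134+76·9·63=45720; k=4: 458+0+76·2·63=10034 → min 9982 | A₂..A₆: k=2: 0+1666+2·7·11=1820; k=3: 126+1584+2·9·11=1908; k=4: 154+1386+2·2·11=1584; k=5: 406+0+2·63·11=1792 → min 1584.
Top-level splits: k=1: (A₁..A₁)·(A₂..A₆) → 0+1584+76·2·11 = 3256; k=2: (A₁..A₂)·(A₃..A₆) → 1064+1666+76·7·11 = 8582; k=3: (A₁..A₃)·(A₄..A₆) → 1494+1584+76·9·11 = 10602; k=4: (A₁..A₄)·(A₅..A₆) → 458+1386+76·2·11 = 3516; k=5: (A₁..A₅)·(A₆..A₆) → 9982+0+76·63·11 = 62650.
Best split is after A₁, i.e. k = 1.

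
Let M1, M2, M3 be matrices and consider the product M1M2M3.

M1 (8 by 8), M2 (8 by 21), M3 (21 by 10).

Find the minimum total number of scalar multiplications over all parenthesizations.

Order (M1(M2M3)): (M2M3): 8×21 by 21×10 → 8×10, cost 8·21·10 = 1680; (M1(M2M3)): 8×8 by 8×10 → 8×10, cost 8·8·10 = 640; cumulative 2320. Total 2320.
Order ((M1M2)M3): (M1M2): 8×8 by 8×21 → 8×21, cost 8·8·21 = 1344; ((M1M2)M3): 8×21 by 21×10 → 8×10, cost 8·21·10 = 1680; cumulative 3024. Total 3024.
Minimum: 2320.

2320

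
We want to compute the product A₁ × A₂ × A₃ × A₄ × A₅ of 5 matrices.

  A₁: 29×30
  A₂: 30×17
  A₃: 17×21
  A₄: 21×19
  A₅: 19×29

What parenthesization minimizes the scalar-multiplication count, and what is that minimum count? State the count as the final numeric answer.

45237

Adjacent pairs: A₁A₂ = 29·30·17 = 14790; A₂A₃ = 30·17·21 = 10710; A₃A₄ = 17·21·19 = 6783; A₄A₅ = 21·19·29 = 11571.
Length 3: A₁..A₃: k=1: 0+10710+29·30·21=28980; k=2: 14790+0+29·17·21=25143 → min 25143 | A₂..A₄: k=2: 0+6783+30·17·19=16473; k=3: 10710+0+30·21·19=22680 → min 16473 | A₃..A₅: k=3: 0+11571+17·21·29=21924; k=4: 6783+0+17·19·29=16150 → min 16150.
Length 4: A₁..A₄: k=1: 0+16473+29·30·19=33003; k=2: 14790+6783+29·17·19=30940; k=3: 25143+0+29·21·19=36714 → min 30940 | A₂..A₅: k=2: 0+16150+30·17·29=30940; k=3: 10710+11571+30·21·29=40551; k=4: 16473+0+30·19·29=33003 → min 30940.
Length 5: A₁..A₅: k=1: 0+30940+29·30·29=56170; k=2: 14790+16150+29·17·29=45237; k=3: 25143+11571+29·21·29=54375; k=4: 30940+0+29·19·29=46919 → min 45237.
Optimal parenthesization: ((A₁ × A₂) × ((A₃ × A₄) × A₅)) with cost 45237.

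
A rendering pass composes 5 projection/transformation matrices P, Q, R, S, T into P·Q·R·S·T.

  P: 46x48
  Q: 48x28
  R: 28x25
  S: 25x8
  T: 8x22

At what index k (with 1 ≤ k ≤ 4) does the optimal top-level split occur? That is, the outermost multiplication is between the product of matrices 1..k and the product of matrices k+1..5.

4

Adjacent pairs: PQ = 46·48·28 = 61824; QR = 48·28·25 = 33600; RS = 28·25·8 = 5600; ST = 25·8·22 = 4400.
Length 3: P..R: k=1: 0+33600+46·48·25=88800; k=2: 61824+0+46·28·25=94024 → min 88800 | Q..S: k=2: 0+5600+48·28·8=16352; k=3: 33600+0+48·25·8=43200 → min 16352 | R..T: k=3: 0+4400+28·25·22=19800; k=4: 5600+0+28·8·22=10528 → min 10528.
Length 4: P..S: k=1: 0+16352+46·48·8=34016; k=2: 61824+5600+46·28·8=77728; k=3: 88800+0+46·25·8=98000 → min 34016 | Q..T: k=2: 0+10528+48·28·22=40096; k=3: 33600+4400+48·25·22=64400; k=4: 16352+0+48·8·22=24800 → min 24800.
Top-level splits: k=1: (P..P)·(Q..T) → 0+24800+46·48·22 = 73376; k=2: (P..Q)·(R..T) → 61824+10528+46·28·22 = 100688; k=3: (P..R)·(S..T) → 88800+4400+46·25·22 = 118500; k=4: (P..S)·(T..T) → 34016+0+46·8·22 = 42112.
Best split is after S, i.e. k = 4.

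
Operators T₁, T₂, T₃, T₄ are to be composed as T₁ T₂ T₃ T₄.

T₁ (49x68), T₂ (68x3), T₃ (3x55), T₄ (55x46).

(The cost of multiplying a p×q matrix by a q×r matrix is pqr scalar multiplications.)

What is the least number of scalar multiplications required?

Adjacent pairs: T₁T₂ = 49·68·3 = 9996; T₂T₃ = 68·3·55 = 11220; T₃T₄ = 3·55·46 = 7590.
Length 3: T₁..T₃: k=1: 0+11220+49·68·55=194480; k=2: 9996+0+49·3·55=18081 → min 18081 | T₂..T₄: k=2: 0+7590+68·3·46=16974; k=3: 11220+0+68·55·46=183260 → min 16974.
Length 4: T₁..T₄: k=1: 0+16974+49·68·46=170246; k=2: 9996+7590+49·3·46=24348; k=3: 18081+0+49·55·46=142051 → min 24348.
Optimal order: ((T₁ T₂) (T₃ T₄)) with cost 24348.

24348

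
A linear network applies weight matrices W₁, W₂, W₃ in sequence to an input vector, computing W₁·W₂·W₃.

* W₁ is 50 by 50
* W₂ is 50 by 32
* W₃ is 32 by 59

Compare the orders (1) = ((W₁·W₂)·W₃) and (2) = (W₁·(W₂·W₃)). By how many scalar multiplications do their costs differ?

Order (1) = ((W₁·W₂)·W₃): (W₁·W₂): 50×50 by 50×32 → 50×32, cost 50·50·32 = 80000; ((W₁·W₂)·W₃): 50×32 by 32×59 → 50×59, cost 50·32·59 = 94400; cumulative 174400. Total 174400.
Order (2) = (W₁·(W₂·W₃)): (W₂·W₃): 50×32 by 32×59 → 50×59, cost 50·32·59 = 94400; (W₁·(W₂·W₃)): 50×50 by 50×59 → 50×59, cost 50·50·59 = 147500; cumulative 241900. Total 241900.
Difference: |174400 − 241900| = 67500.

67500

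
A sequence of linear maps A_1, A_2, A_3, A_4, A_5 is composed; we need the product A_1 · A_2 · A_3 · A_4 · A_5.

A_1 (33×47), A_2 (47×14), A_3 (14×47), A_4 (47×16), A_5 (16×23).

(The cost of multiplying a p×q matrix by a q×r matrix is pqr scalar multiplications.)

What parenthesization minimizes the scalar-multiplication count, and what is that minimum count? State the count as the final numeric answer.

48020

Adjacent pairs: A_1A_2 = 33·47·14 = 21714; A_2A_3 = 47·14·47 = 30926; A_3A_4 = 14·47·16 = 10528; A_4A_5 = 47·16·23 = 17296.
Length 3: A_1..A_3: k=1: 0+30926+33·47·47=103823; k=2: 21714+0+33·14·47=43428 → min 43428 | A_2..A_4: k=2: 0+10528+47·14·16=21056; k=3: 30926+0+47·47·16=66270 → min 21056 | A_3..A_5: k=3: 0+17296+14·47·23=32430; k=4: 10528+0+14·16·23=15680 → min 15680.
Length 4: A_1..A_4: k=1: 0+21056+33·47·16=45872; k=2: 21714+10528+33·14·16=39634; k=3: 43428+0+33·47·16=68244 → min 39634 | A_2..A_5: k=2: 0+15680+47·14·23=30814; k=3: 30926+17296+47·47·23=99029; k=4: 21056+0+47·16·23=38352 → min 30814.
Length 5: A_1..A_5: k=1: 0+30814+33·47·23=66487; k=2: 21714+15680+33·14·23=48020; k=3: 43428+17296+33·47·23=96397; k=4: 39634+0+33·16·23=51778 → min 48020.
Optimal parenthesization: ((A_1 · A_2) · ((A_3 · A_4) · A_5)) with cost 48020.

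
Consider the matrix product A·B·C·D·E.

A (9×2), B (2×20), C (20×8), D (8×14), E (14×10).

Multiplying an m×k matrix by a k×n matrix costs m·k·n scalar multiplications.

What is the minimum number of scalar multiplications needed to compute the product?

1004

Adjacent pairs: AB = 9·2·20 = 360; BC = 2·20·8 = 320; CD = 20·8·14 = 2240; DE = 8·14·10 = 1120.
Length 3: A..C: k=1: 0+320+9·2·8=464; k=2: 360+0+9·20·8=1800 → min 464 | B..D: k=2: 0+2240+2·20·14=2800; k=3: 320+0+2·8·14=544 → min 544 | C..E: k=3: 0+1120+20·8·10=2720; k=4: 2240+0+20·14·10=5040 → min 2720.
Length 4: A..D: k=1: 0+544+9·2·14=796; k=2: 360+2240+9·20·14=5120; k=3: 464+0+9·8·14=1472 → min 796 | B..E: k=2: 0+2720+2·20·10=3120; k=3: 320+1120+2·8·10=1600; k=4: 544+0+2·14·10=824 → min 824.
Length 5: A..E: k=1: 0+824+9·2·10=1004; k=2: 360+2720+9·20·10=4880; k=3: 464+1120+9·8·10=2304; k=4: 796+0+9·14·10=2056 → min 1004.
Optimal order: (A·(((B·C)·D)·E)) with cost 1004.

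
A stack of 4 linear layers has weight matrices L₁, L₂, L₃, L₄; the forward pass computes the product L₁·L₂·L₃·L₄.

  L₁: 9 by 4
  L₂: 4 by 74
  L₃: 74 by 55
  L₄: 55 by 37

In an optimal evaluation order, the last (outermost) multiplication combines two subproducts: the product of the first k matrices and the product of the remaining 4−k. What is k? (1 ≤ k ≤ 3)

1

Adjacent pairs: L₁L₂ = 9·4·74 = 2664; L₂L₃ = 4·74·55 = 16280; L₃L₄ = 74·55·37 = 150590.
Length 3: L₁..L₃: k=1: 0+16280+9·4·55=18260; k=2: 2664+0+9·74·55=39294 → min 18260 | L₂..L₄: k=2: 0+150590+4·74·37=161542; k=3: 16280+0+4·55·37=24420 → min 24420.
Top-level splits: k=1: (L₁..L₁)·(L₂..L₄) → 0+24420+9·4·37 = 25752; k=2: (L₁..L₂)·(L₃..L₄) → 2664+150590+9·74·37 = 177896; k=3: (L₁..L₃)·(L₄..L₄) → 18260+0+9·55·37 = 36575.
Best split is after L₁, i.e. k = 1.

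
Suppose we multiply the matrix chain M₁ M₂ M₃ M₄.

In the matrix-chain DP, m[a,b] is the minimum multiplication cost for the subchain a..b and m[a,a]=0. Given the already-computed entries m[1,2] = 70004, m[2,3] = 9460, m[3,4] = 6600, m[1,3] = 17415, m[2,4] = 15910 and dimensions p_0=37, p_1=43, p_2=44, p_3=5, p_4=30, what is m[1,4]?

m[1,4] = min over k∈[1,3] of m[1,k]+m[k+1,4]+p_{0}·p_k·p_{4}.
k=1: 0 + 15910 + 37·43·30 = 63640; k=2: 70004 + 6600 + 37·44·30 = 125444; k=3: 17415 + 0 + 37·5·30 = 22965.
Minimum: 22965 at k=3.

22965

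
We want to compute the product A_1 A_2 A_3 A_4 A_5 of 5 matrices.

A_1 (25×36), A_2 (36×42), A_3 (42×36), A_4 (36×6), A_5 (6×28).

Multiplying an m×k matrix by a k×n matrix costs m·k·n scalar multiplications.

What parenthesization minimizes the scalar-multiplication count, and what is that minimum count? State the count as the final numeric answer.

Adjacent pairs: A_1A_2 = 25·36·42 = 37800; A_2A_3 = 36·42·36 = 54432; A_3A_4 = 42·36·6 = 9072; A_4A_5 = 36·6·28 = 6048.
Length 3: A_1..A_3: k=1: 0+54432+25·36·36=86832; k=2: 37800+0+25·42·36=75600 → min 75600 | A_2..A_4: k=2: 0+9072+36·42·6=18144; k=3: 54432+0+36·36·6=62208 → min 18144 | A_3..A_5: k=3: 0+6048+42·36·28=48384; k=4: 9072+0+42·6·28=16128 → min 16128.
Length 4: A_1..A_4: k=1: 0+18144+25·36·6=23544; k=2: 37800+9072+25·42·6=53172; k=3: 75600+0+25·36·6=81000 → min 23544 | A_2..A_5: k=2: 0+16128+36·42·28=58464; k=3: 54432+6048+36·36·28=96768; k=4: 18144+0+36·6·28=24192 → min 24192.
Length 5: A_1..A_5: k=1: 0+24192+25·36·28=49392; k=2: 37800+16128+25·42·28=83328; k=3: 75600+6048+25·36·28=106848; k=4: 23544+0+25·6·28=27744 → min 27744.
Optimal parenthesization: ((A_1 (A_2 (A_3 A_4))) A_5) with cost 27744.

27744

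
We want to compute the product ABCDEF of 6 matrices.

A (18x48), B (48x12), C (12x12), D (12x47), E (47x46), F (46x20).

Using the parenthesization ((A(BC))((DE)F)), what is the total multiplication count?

58584

(BC): 48×12 by 12×12 → 48×12, cost 48·12·12 = 6912
(A(BC)): 18×48 by 48×12 → 18×12, cost 18·48·12 = 10368; cumulative 17280
(DE): 12×47 by 47×46 → 12×46, cost 12·47·46 = 25944
((DE)F): 12×46 by 46×20 → 12×20, cost 12·46·20 = 11040; cumulative 36984
((A(BC))((DE)F)): 18×12 by 12×20 → 18×20, cost 18·12·20 = 4320; cumulative 58584
Total: 58584 scalar multiplications.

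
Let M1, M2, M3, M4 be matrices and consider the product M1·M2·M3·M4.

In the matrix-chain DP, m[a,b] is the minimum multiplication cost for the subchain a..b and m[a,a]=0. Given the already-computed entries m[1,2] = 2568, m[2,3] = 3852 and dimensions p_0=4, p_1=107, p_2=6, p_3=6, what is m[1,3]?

2712

m[1,3] = min over k∈[1,2] of m[1,k]+m[k+1,3]+p_{0}·p_k·p_{3}.
k=1: 0 + 3852 + 4·107·6 = 6420; k=2: 2568 + 0 + 4·6·6 = 2712.
Minimum: 2712 at k=2.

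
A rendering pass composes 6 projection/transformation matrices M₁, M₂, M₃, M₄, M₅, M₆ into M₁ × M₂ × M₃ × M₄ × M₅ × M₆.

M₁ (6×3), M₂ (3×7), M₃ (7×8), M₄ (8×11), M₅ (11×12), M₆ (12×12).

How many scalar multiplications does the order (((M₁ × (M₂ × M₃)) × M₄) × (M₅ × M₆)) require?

(M₂ × M₃): 3×7 by 7×8 → 3×8, cost 3·7·8 = 168
(M₁ × (M₂ × M₃)): 6×3 by 3×8 → 6×8, cost 6·3·8 = 144; cumulative 312
((M₁ × (M₂ × M₃)) × M₄): 6×8 by 8×11 → 6×11, cost 6·8·11 = 528; cumulative 840
(M₅ × M₆): 11×12 by 12×12 → 11×12, cost 11·12·12 = 1584
(((M₁ × (M₂ × M₃)) × M₄) × (M₅ × M₆)): 6×11 by 11×12 → 6×12, cost 6·11·12 = 792; cumulative 3216
Total: 3216 scalar multiplications.

3216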